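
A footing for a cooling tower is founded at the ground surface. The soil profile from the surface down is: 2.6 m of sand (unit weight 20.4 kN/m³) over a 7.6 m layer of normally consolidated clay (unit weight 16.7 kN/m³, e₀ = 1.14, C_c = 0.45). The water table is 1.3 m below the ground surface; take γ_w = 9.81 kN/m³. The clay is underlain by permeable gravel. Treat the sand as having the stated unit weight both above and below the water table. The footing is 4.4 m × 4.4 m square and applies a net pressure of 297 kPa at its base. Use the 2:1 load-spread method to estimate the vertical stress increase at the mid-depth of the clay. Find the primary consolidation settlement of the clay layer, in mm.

Mid-depth of clay below the ground surface: z = 2.6 + 7.6/2 = 6.4 m.
Total vertical stress at mid-clay: σ_v = 20.4×2.6 + 16.7×3.8 = 116.5 kPa.
Pore pressure: u = 9.81×(6.4 − 1.3) = 50.031 kPa.
Initial effective stress: σ'_0 = σ_v − u = 116.5 − 50.031 = 66.469 kPa.
Stress increase at mid-clay by the 2:1 spreading method:
Δσ = qBL/((B+z)(L+z)) = 297×4.4×4.4/((4.4+6.4)(4.4+6.4)) = 49.296 kPa
Final effective stress: σ'_f = σ'_0 + Δσ = 66.469 + 49.296 = 115.76 kPa.
Normally consolidated clay, so the full stress increment lies on the virgin compression line:
S_c = C_c·H/(1+e₀)·log₁₀(σ'_f/σ'_0) = 0.45×7.6/(1+1.14)×log₁₀(115.76/66.469)
    = 1.5981 × 0.24094 = 0.385 m

S_c ≈ 385 mm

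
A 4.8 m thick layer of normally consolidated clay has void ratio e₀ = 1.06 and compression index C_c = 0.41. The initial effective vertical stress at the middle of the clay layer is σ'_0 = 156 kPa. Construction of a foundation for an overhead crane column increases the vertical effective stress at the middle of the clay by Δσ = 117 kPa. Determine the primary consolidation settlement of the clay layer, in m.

S_c ≈ 0.232 m

Final effective stress: σ'_f = σ'_0 + Δσ = 156 + 117 = 273 kPa.
Normally consolidated clay, so the full stress increment lies on the virgin compression line:
S_c = C_c·H/(1+e₀)·log₁₀(σ'_f/σ'_0) = 0.41×4.8/(1+1.06)×log₁₀(273/156)
    = 0.95534 × 0.24304 = 0.2322 m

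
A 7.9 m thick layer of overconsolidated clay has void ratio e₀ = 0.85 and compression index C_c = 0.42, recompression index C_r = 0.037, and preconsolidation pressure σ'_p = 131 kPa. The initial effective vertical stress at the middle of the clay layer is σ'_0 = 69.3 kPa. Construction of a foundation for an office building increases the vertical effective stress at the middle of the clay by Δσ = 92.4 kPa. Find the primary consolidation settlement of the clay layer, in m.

S_c ≈ 0.208 m

Final effective stress: σ'_f = 69.3 + 92.4 = 161.7 kPa.
σ'_f = 161.7 > σ'_p = 131 kPa, so the stress path crosses the preconsolidation pressure — recompression up to σ'_p, then virgin compression beyond:
S_c = H/(1+e₀)·[C_r·log₁₀(σ'_p/σ'_0) + C_c·log₁₀(σ'_f/σ'_p)]
    = 7.9/1.85 × [0.037×log₁₀(131/69.3) + 0.42×log₁₀(161.7/131)]
    = 4.2703 × [0.010232 + 0.038404] = 0.2077 m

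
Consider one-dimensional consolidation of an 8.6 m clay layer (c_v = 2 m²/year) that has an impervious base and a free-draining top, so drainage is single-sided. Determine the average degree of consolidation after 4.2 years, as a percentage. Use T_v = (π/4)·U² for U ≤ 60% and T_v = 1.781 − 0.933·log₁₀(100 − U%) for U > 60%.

Drainage path length: H_d = H = 8.6 m (single drainage).
T_v = c_v·t/H_d² = 2×4.2/8.6² = 0.11357.
T_v = 0.11357 corresponds to the U ≤ 60% branch:
U = √(4T_v/π) = 0.3803

U ≈ 38 %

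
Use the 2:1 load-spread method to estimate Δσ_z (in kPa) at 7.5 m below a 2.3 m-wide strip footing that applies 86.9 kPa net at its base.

Δσ_z ≈ 20.4 kPa

By the 2:1 method the load spreads at 1 horizontal : 2 vertical, so at depth z the loaded area has grown by z in each plan dimension:
Δσ = qB/(B+z) = 86.9×2.3/(2.3+7.5) = 20.395 kPa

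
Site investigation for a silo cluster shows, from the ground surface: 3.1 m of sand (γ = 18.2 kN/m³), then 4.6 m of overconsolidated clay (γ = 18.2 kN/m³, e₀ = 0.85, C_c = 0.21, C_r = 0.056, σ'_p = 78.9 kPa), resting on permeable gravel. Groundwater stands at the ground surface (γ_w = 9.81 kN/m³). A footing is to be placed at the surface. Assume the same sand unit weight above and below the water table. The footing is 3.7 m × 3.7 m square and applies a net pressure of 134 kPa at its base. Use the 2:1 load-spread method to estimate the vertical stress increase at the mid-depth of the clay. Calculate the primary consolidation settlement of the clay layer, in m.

S_c ≈ 0.0241 m

Mid-depth of clay below the ground surface: z = 3.1 + 4.6/2 = 5.4 m.
Total vertical stress at mid-clay: σ_v = 18.2×3.1 + 18.2×2.3 = 98.28 kPa.
Pore pressure: u = 9.81×(5.4 − 0) = 52.974 kPa.
Initial effective stress: σ'_0 = σ_v − u = 98.28 − 52.974 = 45.306 kPa.
Stress increase at mid-clay by the 2:1 spreading method:
Δσ = qBL/((B+z)(L+z)) = 134×3.7×3.7/((3.7+5.4)(3.7+5.4)) = 22.153 kPa
Final effective stress: σ'_f = 45.306 + 22.153 = 67.459 kPa.
σ'_f = 67.459 ≤ σ'_p = 78.9 kPa, so the clay remains overconsolidated and only the recompression index applies:
S_c = C_r·H/(1+e₀)·log₁₀(σ'_f/σ'_0) = 0.056×4.6/1.85×log₁₀(67.459/45.306)
    = 0.13924 × 0.17288 = 0.02407 m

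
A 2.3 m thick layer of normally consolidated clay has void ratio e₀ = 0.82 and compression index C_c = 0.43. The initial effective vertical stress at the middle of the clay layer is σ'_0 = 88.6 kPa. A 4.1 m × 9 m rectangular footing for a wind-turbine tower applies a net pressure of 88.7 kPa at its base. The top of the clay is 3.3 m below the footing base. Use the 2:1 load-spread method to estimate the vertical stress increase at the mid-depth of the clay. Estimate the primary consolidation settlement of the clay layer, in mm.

Mid-depth of clay below the footing base: z = 3.3 + 2.3/2 = 4.45 m.
Stress increase at mid-clay by the 2:1 spreading method:
Δσ = qBL/((B+z)(L+z)) = 88.7×4.1×9/((4.1+4.45)(9+4.45)) = 28.462 kPa
Final effective stress: σ'_f = σ'_0 + Δσ = 88.6 + 28.462 = 117.06 kPa.
Normally consolidated clay, so the full stress increment lies on the virgin compression line:
S_c = C_c·H/(1+e₀)·log₁₀(σ'_f/σ'_0) = 0.43×2.3/(1+0.82)×log₁₀(117.06/88.6)
    = 0.54341 × 0.12097 = 0.06574 m

S_c ≈ 65.7 mm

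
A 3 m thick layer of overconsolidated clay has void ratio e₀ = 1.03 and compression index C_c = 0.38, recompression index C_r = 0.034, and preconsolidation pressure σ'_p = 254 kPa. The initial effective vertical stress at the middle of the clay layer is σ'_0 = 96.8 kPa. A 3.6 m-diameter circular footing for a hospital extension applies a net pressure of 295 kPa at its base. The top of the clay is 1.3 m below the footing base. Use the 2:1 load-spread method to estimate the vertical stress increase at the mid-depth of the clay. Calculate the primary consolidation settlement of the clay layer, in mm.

S_c ≈ 14.7 mm

Mid-depth of clay below the footing base: z = 1.3 + 3/2 = 2.8 m.
Stress increase at mid-clay by the 2:1 spreading method:
Δσ ≈ qD²/(D+z)² = 295×3.6²/(3.6+2.8)² = 93.34 kPa
Final effective stress: σ'_f = 96.8 + 93.34 = 190.14 kPa.
σ'_f = 190.14 ≤ σ'_p = 254 kPa, so the clay remains overconsolidated and only the recompression index applies:
S_c = C_r·H/(1+e₀)·log₁₀(σ'_f/σ'_0) = 0.034×3/2.03×log₁₀(190.14/96.8)
    = 0.050245 × 0.2932 = 0.01473 m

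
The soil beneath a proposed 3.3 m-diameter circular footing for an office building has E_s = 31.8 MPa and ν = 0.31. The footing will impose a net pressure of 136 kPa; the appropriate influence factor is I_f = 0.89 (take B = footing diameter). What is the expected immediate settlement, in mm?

S_e ≈ 11.4 mm

Immediate (elastic) settlement: S_e = q·B·(1−ν²)/E_s · I_f.
E_s = 31.8 MPa = 31800 kPa.
S_e = 136 × 3.3 × (1 − 0.31²) / 31800 × 0.89
    = 136 × 3.3 × 0.9039 / 31800 × 0.89
    = 0.01135 m = 11.35 mm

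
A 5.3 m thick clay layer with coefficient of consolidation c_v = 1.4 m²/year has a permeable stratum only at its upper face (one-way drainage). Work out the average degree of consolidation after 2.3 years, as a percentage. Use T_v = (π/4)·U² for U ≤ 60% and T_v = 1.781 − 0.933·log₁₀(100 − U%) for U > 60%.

Drainage path length: H_d = H = 5.3 m (single drainage).
T_v = c_v·t/H_d² = 1.4×2.3/5.3² = 0.11463.
T_v = 0.11463 corresponds to the U ≤ 60% branch:
U = √(4T_v/π) = 0.382

U ≈ 38.2 %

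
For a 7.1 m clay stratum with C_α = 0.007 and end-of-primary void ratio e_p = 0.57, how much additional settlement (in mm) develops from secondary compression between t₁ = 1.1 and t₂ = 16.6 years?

S_s ≈ 37.3 mm

Secondary compression: S_s = C_α·H/(1+e_p)·log₁₀(t₂/t₁)
S_s = 0.007×7.1/(1+0.57)×log₁₀(16.6/1.1)
    = 0.03166 × 1.179 = 0.03731 m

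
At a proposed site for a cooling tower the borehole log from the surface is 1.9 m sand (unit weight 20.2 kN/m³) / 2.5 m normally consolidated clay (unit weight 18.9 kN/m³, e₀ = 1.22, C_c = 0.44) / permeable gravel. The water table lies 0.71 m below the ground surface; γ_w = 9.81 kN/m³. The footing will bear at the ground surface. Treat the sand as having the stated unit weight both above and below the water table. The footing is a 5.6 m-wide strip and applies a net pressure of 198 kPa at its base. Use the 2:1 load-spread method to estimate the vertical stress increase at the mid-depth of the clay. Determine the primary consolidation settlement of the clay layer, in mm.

Mid-depth of clay below the ground surface: z = 1.9 + 2.5/2 = 3.15 m.
Total vertical stress at mid-clay: σ_v = 20.2×1.9 + 18.9×1.25 = 62.005 kPa.
Pore pressure: u = 9.81×(3.15 − 0.71) = 23.936 kPa.
Initial effective stress: σ'_0 = σ_v − u = 62.005 − 23.936 = 38.069 kPa.
Stress increase at mid-clay by the 2:1 spreading method:
Δσ = qB/(B+z) = 198×5.6/(5.6+3.15) = 126.72 kPa
Final effective stress: σ'_f = σ'_0 + Δσ = 38.069 + 126.72 = 164.79 kPa.
Normally consolidated clay, so the full stress increment lies on the virgin compression line:
S_c = C_c·H/(1+e₀)·log₁₀(σ'_f/σ'_0) = 0.44×2.5/(1+1.22)×log₁₀(164.79/38.069)
    = 0.4955 × 0.63636 = 0.3153 m

S_c ≈ 315 mm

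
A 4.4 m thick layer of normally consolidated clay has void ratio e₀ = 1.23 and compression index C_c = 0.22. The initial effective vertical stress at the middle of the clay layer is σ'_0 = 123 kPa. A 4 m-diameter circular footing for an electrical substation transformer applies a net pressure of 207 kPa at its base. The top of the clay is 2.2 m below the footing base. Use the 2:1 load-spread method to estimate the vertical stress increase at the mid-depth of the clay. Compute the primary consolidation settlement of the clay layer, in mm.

Mid-depth of clay below the footing base: z = 2.2 + 4.4/2 = 4.4 m.
Stress increase at mid-clay by the 2:1 spreading method:
Δσ ≈ qD²/(D+z)² = 207×4²/(4+4.4)² = 46.939 kPa
Final effective stress: σ'_f = σ'_0 + Δσ = 123 + 46.939 = 169.94 kPa.
Normally consolidated clay, so the full stress increment lies on the virgin compression line:
S_c = C_c·H/(1+e₀)·log₁₀(σ'_f/σ'_0) = 0.22×4.4/(1+1.23)×log₁₀(169.94/123)
    = 0.43408 × 0.14039 = 0.06094 m

S_c ≈ 60.9 mm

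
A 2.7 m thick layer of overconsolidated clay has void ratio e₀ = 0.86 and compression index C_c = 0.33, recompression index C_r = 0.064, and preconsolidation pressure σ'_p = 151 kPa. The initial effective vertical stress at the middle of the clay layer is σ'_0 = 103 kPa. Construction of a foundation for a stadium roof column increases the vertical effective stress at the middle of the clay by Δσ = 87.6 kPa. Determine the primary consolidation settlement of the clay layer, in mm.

Final effective stress: σ'_f = 103 + 87.6 = 190.6 kPa.
σ'_f = 190.6 > σ'_p = 151 kPa, so the stress path crosses the preconsolidation pressure — recompression up to σ'_p, then virgin compression beyond:
S_c = H/(1+e₀)·[C_r·log₁₀(σ'_p/σ'_0) + C_c·log₁₀(σ'_f/σ'_p)]
    = 2.7/1.86 × [0.064×log₁₀(151/103) + 0.33×log₁₀(190.6/151)]
    = 1.4516 × [0.010633 + 0.033378] = 0.06389 m

S_c ≈ 63.9 mm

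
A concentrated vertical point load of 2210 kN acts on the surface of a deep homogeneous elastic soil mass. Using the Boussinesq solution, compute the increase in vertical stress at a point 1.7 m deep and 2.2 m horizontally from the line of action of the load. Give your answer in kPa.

Boussinesq vertical stress below a point load on an elastic half-space:
Δσ_z = 3P/(2πz²) · [1 + (r/z)²]^(−5/2)
r/z = 2.2/1.7 = 1.2941; [1+(r/z)²]^(−5/2) = 0.085466.
Δσ_z = 3×2210/(2π×1.7²) × 0.085466 = 365.12 × 0.085466 = 31.21 kPa

Δσ_z ≈ 31.2 kPa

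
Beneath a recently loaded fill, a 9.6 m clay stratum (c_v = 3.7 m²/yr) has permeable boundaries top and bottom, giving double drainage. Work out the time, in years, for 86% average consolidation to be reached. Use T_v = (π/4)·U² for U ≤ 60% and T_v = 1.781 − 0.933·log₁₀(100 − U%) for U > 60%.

t ≈ 4.43 years

Drainage path length: H_d = H/2 = 4.8 m (double drainage).
U > 60%: T_v = 1.781 − 0.933·log₁₀(100 − 86) = 0.71166.
t = T_v·H_d²/c_v = 0.71166×4.8²/3.7 = 4.432 years.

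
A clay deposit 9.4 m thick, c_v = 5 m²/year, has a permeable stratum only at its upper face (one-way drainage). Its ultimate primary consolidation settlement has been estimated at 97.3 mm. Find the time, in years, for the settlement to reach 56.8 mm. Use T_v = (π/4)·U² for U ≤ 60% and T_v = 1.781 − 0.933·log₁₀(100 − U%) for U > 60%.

t ≈ 4.73 years

Drainage path length: H_d = H = 9.4 m (single drainage).
U = S(t)/S_ult = 56.8/97.3 = 0.5838.
U ≤ 60%: T_v = (π/4)·U² = (π/4)×0.58376² = 0.26765.
t = T_v·H_d²/c_v = 0.26765×9.4²/5 = 4.73 years.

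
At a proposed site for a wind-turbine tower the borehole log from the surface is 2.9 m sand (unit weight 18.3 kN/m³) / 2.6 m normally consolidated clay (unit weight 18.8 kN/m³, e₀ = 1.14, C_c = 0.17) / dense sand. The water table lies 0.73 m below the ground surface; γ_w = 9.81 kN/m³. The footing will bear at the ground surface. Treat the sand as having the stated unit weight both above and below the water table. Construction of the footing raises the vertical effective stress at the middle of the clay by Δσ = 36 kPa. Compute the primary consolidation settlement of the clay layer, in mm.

Mid-depth of clay below the ground surface: z = 2.9 + 2.6/2 = 4.2 m.
Total vertical stress at mid-clay: σ_v = 18.3×2.9 + 18.8×1.3 = 77.51 kPa.
Pore pressure: u = 9.81×(4.2 − 0.73) = 34.041 kPa.
Initial effective stress: σ'_0 = σ_v − u = 77.51 − 34.041 = 43.469 kPa.
Final effective stress: σ'_f = σ'_0 + Δσ = 43.469 + 36 = 79.469 kPa.
Normally consolidated clay, so the full stress increment lies on the virgin compression line:
S_c = C_c·H/(1+e₀)·log₁₀(σ'_f/σ'_0) = 0.17×2.6/(1+1.14)×log₁₀(79.469/43.469)
    = 0.20654 × 0.26202 = 0.05412 m

S_c ≈ 54.1 mm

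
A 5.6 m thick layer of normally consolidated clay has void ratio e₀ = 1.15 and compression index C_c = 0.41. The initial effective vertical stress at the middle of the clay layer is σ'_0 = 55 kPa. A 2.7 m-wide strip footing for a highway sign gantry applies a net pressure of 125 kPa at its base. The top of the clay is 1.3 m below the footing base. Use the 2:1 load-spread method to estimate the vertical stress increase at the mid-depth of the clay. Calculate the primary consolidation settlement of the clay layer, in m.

Mid-depth of clay below the footing base: z = 1.3 + 5.6/2 = 4.1 m.
Stress increase at mid-clay by the 2:1 spreading method:
Δσ = qB/(B+z) = 125×2.7/(2.7+4.1) = 49.632 kPa
Final effective stress: σ'_f = σ'_0 + Δσ = 55 + 49.632 = 104.63 kPa.
Normally consolidated clay, so the full stress increment lies on the virgin compression line:
S_c = C_c·H/(1+e₀)·log₁₀(σ'_f/σ'_0) = 0.41×5.6/(1+1.15)×log₁₀(104.63/55)
    = 1.0679 × 0.27929 = 0.2983 m

S_c ≈ 0.298 m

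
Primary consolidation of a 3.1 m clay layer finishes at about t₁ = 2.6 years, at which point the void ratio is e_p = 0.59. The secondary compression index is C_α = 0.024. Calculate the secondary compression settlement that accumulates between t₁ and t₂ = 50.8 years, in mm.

Secondary compression: S_s = C_α·H/(1+e_p)·log₁₀(t₂/t₁)
S_s = 0.024×3.1/(1+0.59)×log₁₀(50.8/2.6)
    = 0.04679 × 1.291 = 0.0604 m

S_s ≈ 60.4 mm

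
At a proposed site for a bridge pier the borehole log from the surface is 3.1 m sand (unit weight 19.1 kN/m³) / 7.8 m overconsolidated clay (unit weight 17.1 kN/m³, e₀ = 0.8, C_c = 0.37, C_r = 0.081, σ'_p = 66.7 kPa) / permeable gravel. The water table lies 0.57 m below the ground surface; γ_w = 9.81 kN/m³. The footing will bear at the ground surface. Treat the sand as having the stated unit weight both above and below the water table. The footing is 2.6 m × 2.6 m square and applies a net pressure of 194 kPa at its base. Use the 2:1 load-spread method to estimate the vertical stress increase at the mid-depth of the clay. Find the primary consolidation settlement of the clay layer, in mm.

Mid-depth of clay below the ground surface: z = 3.1 + 7.8/2 = 7 m.
Total vertical stress at mid-clay: σ_v = 19.1×3.1 + 17.1×3.9 = 125.9 kPa.
Pore pressure: u = 9.81×(7 − 0.57) = 63.078 kPa.
Initial effective stress: σ'_0 = σ_v − u = 125.9 − 63.078 = 62.822 kPa.
Stress increase at mid-clay by the 2:1 spreading method:
Δσ = qBL/((B+z)(L+z)) = 194×2.6×2.6/((2.6+7)(2.6+7)) = 14.23 kPa
Final effective stress: σ'_f = 62.822 + 14.23 = 77.052 kPa.
σ'_f = 77.052 > σ'_p = 66.7 kPa, so the stress path crosses the preconsolidation pressure — recompression up to σ'_p, then virgin compression beyond:
S_c = H/(1+e₀)·[C_r·log₁₀(σ'_p/σ'_0) + C_c·log₁₀(σ'_f/σ'_p)]
    = 7.8/1.8 × [0.081×log₁₀(66.7/62.822) + 0.37×log₁₀(77.052/66.7)]
    = 4.3333 × [0.0021071 + 0.023183] = 0.1096 m

S_c ≈ 110 mm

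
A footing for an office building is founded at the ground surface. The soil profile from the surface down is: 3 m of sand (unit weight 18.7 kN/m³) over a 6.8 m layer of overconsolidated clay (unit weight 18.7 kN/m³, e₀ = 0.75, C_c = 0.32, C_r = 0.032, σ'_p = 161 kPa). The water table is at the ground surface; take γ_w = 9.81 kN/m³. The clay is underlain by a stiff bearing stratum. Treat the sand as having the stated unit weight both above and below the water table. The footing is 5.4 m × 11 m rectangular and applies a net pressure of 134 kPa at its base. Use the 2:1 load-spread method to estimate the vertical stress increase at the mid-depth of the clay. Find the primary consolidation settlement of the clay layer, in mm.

Mid-depth of clay below the ground surface: z = 3 + 6.8/2 = 6.4 m.
Total vertical stress at mid-clay: σ_v = 18.7×3 + 18.7×3.4 = 119.68 kPa.
Pore pressure: u = 9.81×(6.4 − 0) = 62.784 kPa.
Initial effective stress: σ'_0 = σ_v − u = 119.68 − 62.784 = 56.896 kPa.
Stress increase at mid-clay by the 2:1 spreading method:
Δσ = qBL/((B+z)(L+z)) = 134×5.4×11/((5.4+6.4)(11+6.4)) = 38.767 kPa
Final effective stress: σ'_f = 56.896 + 38.767 = 95.663 kPa.
σ'_f = 95.663 ≤ σ'_p = 161 kPa, so the clay remains overconsolidated and only the recompression index applies:
S_c = C_r·H/(1+e₀)·log₁₀(σ'_f/σ'_0) = 0.032×6.8/1.75×log₁₀(95.663/56.896)
    = 0.12434 × 0.22566 = 0.02806 m

S_c ≈ 28.1 mm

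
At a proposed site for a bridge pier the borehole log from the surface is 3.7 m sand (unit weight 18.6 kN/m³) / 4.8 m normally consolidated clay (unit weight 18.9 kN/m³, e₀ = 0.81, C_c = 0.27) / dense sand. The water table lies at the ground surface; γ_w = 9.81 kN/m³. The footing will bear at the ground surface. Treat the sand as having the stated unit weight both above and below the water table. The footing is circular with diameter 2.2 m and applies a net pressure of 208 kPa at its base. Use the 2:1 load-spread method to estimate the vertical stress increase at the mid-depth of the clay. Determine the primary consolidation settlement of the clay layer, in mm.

S_c ≈ 74.1 mm

Mid-depth of clay below the ground surface: z = 3.7 + 4.8/2 = 6.1 m.
Total vertical stress at mid-clay: σ_v = 18.6×3.7 + 18.9×2.4 = 114.18 kPa.
Pore pressure: u = 9.81×(6.1 − 0) = 59.841 kPa.
Initial effective stress: σ'_0 = σ_v − u = 114.18 − 59.841 = 54.339 kPa.
Stress increase at mid-clay by the 2:1 spreading method:
Δσ ≈ qD²/(D+z)² = 208×2.2²/(2.2+6.1)² = 14.613 kPa
Final effective stress: σ'_f = σ'_0 + Δσ = 54.339 + 14.613 = 68.952 kPa.
Normally consolidated clay, so the full stress increment lies on the virgin compression line:
S_c = C_c·H/(1+e₀)·log₁₀(σ'_f/σ'_0) = 0.27×4.8/(1+0.81)×log₁₀(68.952/54.339)
    = 0.71602 × 0.10344 = 0.07407 m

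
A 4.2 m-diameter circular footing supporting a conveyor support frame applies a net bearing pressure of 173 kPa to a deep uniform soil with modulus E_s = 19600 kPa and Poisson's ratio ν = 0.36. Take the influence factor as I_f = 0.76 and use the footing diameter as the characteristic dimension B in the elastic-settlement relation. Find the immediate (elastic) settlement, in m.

S_e ≈ 0.0245 m

Immediate (elastic) settlement: S_e = q·B·(1−ν²)/E_s · I_f.
S_e = 173 × 4.2 × (1 − 0.36²) / 19600 × 0.76
    = 173 × 4.2 × 0.8704 / 19600 × 0.76
    = 0.02452 m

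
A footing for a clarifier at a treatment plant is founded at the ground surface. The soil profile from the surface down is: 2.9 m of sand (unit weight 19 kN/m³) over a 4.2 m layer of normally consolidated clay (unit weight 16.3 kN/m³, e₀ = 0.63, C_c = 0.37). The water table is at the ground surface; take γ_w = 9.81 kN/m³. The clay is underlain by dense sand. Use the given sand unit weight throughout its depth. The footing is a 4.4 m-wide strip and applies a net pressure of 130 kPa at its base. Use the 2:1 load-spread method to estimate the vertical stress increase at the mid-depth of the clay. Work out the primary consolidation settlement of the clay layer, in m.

S_c ≈ 0.381 m

Mid-depth of clay below the ground surface: z = 2.9 + 4.2/2 = 5 m.
Total vertical stress at mid-clay: σ_v = 19×2.9 + 16.3×2.1 = 89.33 kPa.
Pore pressure: u = 9.81×(5 − 0) = 49.05 kPa.
Initial effective stress: σ'_0 = σ_v − u = 89.33 − 49.05 = 40.28 kPa.
Stress increase at mid-clay by the 2:1 spreading method:
Δσ = qB/(B+z) = 130×4.4/(4.4+5) = 60.851 kPa
Final effective stress: σ'_f = σ'_0 + Δσ = 40.28 + 60.851 = 101.13 kPa.
Normally consolidated clay, so the full stress increment lies on the virgin compression line:
S_c = C_c·H/(1+e₀)·log₁₀(σ'_f/σ'_0) = 0.37×4.2/(1+0.63)×log₁₀(101.13/40.28)
    = 0.95337 × 0.39979 = 0.3811 m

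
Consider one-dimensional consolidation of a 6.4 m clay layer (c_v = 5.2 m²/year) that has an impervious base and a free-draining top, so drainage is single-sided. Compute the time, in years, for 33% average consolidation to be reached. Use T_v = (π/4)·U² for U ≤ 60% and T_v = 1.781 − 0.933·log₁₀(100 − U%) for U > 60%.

Drainage path length: H_d = H = 6.4 m (single drainage).
U ≤ 60%: T_v = (π/4)·U² = (π/4)×0.33² = 0.08553.
t = T_v·H_d²/c_v = 0.08553×6.4²/5.2 = 0.6737 years.

t ≈ 0.674 years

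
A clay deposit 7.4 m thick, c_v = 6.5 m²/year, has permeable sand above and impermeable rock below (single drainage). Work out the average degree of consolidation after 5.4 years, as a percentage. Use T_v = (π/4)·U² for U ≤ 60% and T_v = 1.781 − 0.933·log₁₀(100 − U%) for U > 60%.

Drainage path length: H_d = H = 7.4 m (single drainage).
T_v = c_v·t/H_d² = 6.5×5.4/7.4² = 0.64098.
T_v = 0.64098 corresponds to the U > 60% branch:
U = 1 − 10^((1.781 − T_v)/0.933)/100 = 0.8333

U ≈ 83.3 %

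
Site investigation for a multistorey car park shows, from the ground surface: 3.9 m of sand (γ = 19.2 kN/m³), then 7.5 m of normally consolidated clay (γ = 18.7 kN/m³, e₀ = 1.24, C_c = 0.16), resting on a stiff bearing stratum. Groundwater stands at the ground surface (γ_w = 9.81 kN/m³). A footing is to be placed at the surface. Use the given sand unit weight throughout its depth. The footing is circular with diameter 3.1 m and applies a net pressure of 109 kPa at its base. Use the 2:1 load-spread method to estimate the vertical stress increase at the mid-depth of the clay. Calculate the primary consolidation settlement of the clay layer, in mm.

Mid-depth of clay below the ground surface: z = 3.9 + 7.5/2 = 7.65 m.
Total vertical stress at mid-clay: σ_v = 19.2×3.9 + 18.7×3.75 = 145 kPa.
Pore pressure: u = 9.81×(7.65 − 0) = 75.047 kPa.
Initial effective stress: σ'_0 = σ_v − u = 145 − 75.047 = 69.953 kPa.
Stress increase at mid-clay by the 2:1 spreading method:
Δσ ≈ qD²/(D+z)² = 109×3.1²/(3.1+7.65)² = 9.0643 kPa
Final effective stress: σ'_f = σ'_0 + Δσ = 69.953 + 9.0643 = 79.017 kPa.
Normally consolidated clay, so the full stress increment lies on the virgin compression line:
S_c = C_c·H/(1+e₀)·log₁₀(σ'_f/σ'_0) = 0.16×7.5/(1+1.24)×log₁₀(79.017/69.953)
    = 0.53571 × 0.052914 = 0.02835 m

S_c ≈ 28.3 mm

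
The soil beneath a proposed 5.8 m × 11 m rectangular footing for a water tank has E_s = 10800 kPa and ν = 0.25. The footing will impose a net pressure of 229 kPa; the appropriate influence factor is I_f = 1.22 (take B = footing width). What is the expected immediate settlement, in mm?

S_e ≈ 141 mm

Immediate (elastic) settlement: S_e = q·B·(1−ν²)/E_s · I_f.
S_e = 229 × 5.8 × (1 − 0.25²) / 10800 × 1.22
    = 229 × 5.8 × 0.9375 / 10800 × 1.22
    = 0.1407 m = 140.7 mm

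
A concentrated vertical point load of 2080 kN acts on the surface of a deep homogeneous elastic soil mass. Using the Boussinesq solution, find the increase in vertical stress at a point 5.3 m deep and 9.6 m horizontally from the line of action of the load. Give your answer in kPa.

Boussinesq vertical stress below a point load on an elastic half-space:
Δσ_z = 3P/(2πz²) · [1 + (r/z)²]^(−5/2)
r/z = 9.6/5.3 = 1.8113; [1+(r/z)²]^(−5/2) = 0.026373.
Δσ_z = 3×2080/(2π×5.3²) × 0.026373 = 35.355 × 0.026373 = 0.9324 kPa

Δσ_z ≈ 0.932 kPa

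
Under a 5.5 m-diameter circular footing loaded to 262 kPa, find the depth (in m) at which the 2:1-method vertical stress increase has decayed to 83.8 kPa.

z ≈ 4.23 m

2:1 spreading — at depth z the loaded area has grown by z in each plan dimension:
qD²/(D+z)² = Δσ_z ⇒ z = D(√(q/Δσ_z) − 1) = 5.5×(√(262/83.8) − 1) = 4.225 m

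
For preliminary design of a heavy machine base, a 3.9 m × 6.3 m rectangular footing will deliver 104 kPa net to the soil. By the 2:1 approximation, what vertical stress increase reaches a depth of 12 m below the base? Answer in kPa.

Δσ_z ≈ 8.78 kPa

By the 2:1 method the load spreads at 1 horizontal : 2 vertical, so at depth z the loaded area has grown by z in each plan dimension:
Δσ = qBL/((B+z)(L+z)) = 104×3.9×6.3/((3.9+12)(6.3+12)) = 8.7819 kPa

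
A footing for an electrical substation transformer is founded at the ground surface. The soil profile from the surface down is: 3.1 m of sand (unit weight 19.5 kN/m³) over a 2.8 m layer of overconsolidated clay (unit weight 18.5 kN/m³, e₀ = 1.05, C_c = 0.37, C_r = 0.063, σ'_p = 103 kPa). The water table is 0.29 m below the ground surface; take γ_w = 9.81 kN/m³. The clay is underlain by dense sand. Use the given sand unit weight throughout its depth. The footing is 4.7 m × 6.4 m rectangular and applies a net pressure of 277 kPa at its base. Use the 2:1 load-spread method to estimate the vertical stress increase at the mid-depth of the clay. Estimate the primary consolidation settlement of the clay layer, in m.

Mid-depth of clay below the ground surface: z = 3.1 + 2.8/2 = 4.5 m.
Total vertical stress at mid-clay: σ_v = 19.5×3.1 + 18.5×1.4 = 86.35 kPa.
Pore pressure: u = 9.81×(4.5 − 0.29) = 41.3 kPa.
Initial effective stress: σ'_0 = σ_v − u = 86.35 − 41.3 = 45.05 kPa.
Stress increase at mid-clay by the 2:1 spreading method:
Δσ = qBL/((B+z)(L+z)) = 277×4.7×6.4/((4.7+4.5)(6.4+4.5)) = 83.089 kPa
Final effective stress: σ'_f = 45.05 + 83.089 = 128.14 kPa.
σ'_f = 128.14 > σ'_p = 103 kPa, so the stress path crosses the preconsolidation pressure — recompression up to σ'_p, then virgin compression beyond:
S_c = H/(1+e₀)·[C_r·log₁₀(σ'_p/σ'_0) + C_c·log₁₀(σ'_f/σ'_p)]
    = 2.8/2.05 × [0.063×log₁₀(103/45.05) + 0.37×log₁₀(128.14/103)]
    = 1.3659 × [0.022626 + 0.035094] = 0.07884 m

S_c ≈ 0.0788 m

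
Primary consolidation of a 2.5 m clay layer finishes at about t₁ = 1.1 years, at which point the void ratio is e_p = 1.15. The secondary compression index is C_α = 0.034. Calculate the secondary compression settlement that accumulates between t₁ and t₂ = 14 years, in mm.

Secondary compression: S_s = C_α·H/(1+e_p)·log₁₀(t₂/t₁)
S_s = 0.034×2.5/(1+1.15)×log₁₀(14/1.1)
    = 0.03953 × 1.105 = 0.04368 m

S_s ≈ 43.7 mm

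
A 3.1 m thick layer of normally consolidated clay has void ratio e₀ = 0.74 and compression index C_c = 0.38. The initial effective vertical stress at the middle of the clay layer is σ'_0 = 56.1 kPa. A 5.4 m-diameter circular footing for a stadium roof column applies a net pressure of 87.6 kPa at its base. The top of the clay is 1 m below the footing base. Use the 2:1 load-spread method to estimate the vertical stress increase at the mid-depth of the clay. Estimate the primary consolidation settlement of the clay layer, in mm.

Mid-depth of clay below the footing base: z = 1 + 3.1/2 = 2.55 m.
Stress increase at mid-clay by the 2:1 spreading method:
Δσ ≈ qD²/(D+z)² = 87.6×5.4²/(5.4+2.55)² = 40.416 kPa
Final effective stress: σ'_f = σ'_0 + Δσ = 56.1 + 40.416 = 96.516 kPa.
Normally consolidated clay, so the full stress increment lies on the virgin compression line:
S_c = C_c·H/(1+e₀)·log₁₀(σ'_f/σ'_0) = 0.38×3.1/(1+0.74)×log₁₀(96.516/56.1)
    = 0.67701 × 0.23564 = 0.1595 m

S_c ≈ 160 mm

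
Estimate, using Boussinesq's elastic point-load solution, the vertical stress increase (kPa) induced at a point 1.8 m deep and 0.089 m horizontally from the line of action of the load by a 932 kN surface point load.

Δσ_z ≈ 137 kPa

Boussinesq vertical stress below a point load on an elastic half-space:
Δσ_z = 3P/(2πz²) · [1 + (r/z)²]^(−5/2)
r/z = 0.089/1.8 = 0.049444; [1+(r/z)²]^(−5/2) = 0.99391.
Δσ_z = 3×932/(2π×1.8²) × 0.99391 = 137.34 × 0.99391 = 136.5 kPa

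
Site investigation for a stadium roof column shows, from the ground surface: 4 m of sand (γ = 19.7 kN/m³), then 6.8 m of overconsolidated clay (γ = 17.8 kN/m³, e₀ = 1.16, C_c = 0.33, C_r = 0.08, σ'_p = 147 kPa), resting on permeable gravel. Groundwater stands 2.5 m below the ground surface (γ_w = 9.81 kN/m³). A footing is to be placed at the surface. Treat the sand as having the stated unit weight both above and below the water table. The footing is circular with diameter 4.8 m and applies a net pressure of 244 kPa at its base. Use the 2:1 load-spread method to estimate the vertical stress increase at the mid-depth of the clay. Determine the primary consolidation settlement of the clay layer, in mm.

S_c ≈ 37.9 mm

Mid-depth of clay below the ground surface: z = 4 + 6.8/2 = 7.4 m.
Total vertical stress at mid-clay: σ_v = 19.7×4 + 17.8×3.4 = 139.32 kPa.
Pore pressure: u = 9.81×(7.4 − 2.5) = 48.069 kPa.
Initial effective stress: σ'_0 = σ_v − u = 139.32 − 48.069 = 91.251 kPa.
Stress increase at mid-clay by the 2:1 spreading method:
Δσ ≈ qD²/(D+z)² = 244×4.8²/(4.8+7.4)² = 37.77 kPa
Final effective stress: σ'_f = 91.251 + 37.77 = 129.02 kPa.
σ'_f = 129.02 ≤ σ'_p = 147 kPa, so the clay remains overconsolidated and only the recompression index applies:
S_c = C_r·H/(1+e₀)·log₁₀(σ'_f/σ'_0) = 0.08×6.8/2.16×log₁₀(129.02/91.251)
    = 0.25185 × 0.15042 = 0.03788 m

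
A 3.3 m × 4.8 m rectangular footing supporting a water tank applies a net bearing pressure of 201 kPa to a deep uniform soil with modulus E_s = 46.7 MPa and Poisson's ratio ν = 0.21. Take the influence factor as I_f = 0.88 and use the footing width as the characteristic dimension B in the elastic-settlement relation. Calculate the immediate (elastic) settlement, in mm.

S_e ≈ 11.9 mm

Immediate (elastic) settlement: S_e = q·B·(1−ν²)/E_s · I_f.
E_s = 46.7 MPa = 46700 kPa.
S_e = 201 × 3.3 × (1 − 0.21²) / 46700 × 0.88
    = 201 × 3.3 × 0.9559 / 46700 × 0.88
    = 0.01195 m = 11.95 mm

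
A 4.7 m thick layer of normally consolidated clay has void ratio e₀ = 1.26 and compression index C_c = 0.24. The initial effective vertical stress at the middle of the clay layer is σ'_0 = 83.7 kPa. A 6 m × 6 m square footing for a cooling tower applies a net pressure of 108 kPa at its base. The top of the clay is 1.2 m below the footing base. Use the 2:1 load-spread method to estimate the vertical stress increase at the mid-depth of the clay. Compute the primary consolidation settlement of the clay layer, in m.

Mid-depth of clay below the footing base: z = 1.2 + 4.7/2 = 3.55 m.
Stress increase at mid-clay by the 2:1 spreading method:
Δσ = qBL/((B+z)(L+z)) = 108×6×6/((6+3.55)(6+3.55)) = 42.63 kPa
Final effective stress: σ'_f = σ'_0 + Δσ = 83.7 + 42.63 = 126.33 kPa.
Normally consolidated clay, so the full stress increment lies on the virgin compression line:
S_c = C_c·H/(1+e₀)·log₁₀(σ'_f/σ'_0) = 0.24×4.7/(1+1.26)×log₁₀(126.33/83.7)
    = 0.49912 × 0.17878 = 0.08923 m

S_c ≈ 0.0892 m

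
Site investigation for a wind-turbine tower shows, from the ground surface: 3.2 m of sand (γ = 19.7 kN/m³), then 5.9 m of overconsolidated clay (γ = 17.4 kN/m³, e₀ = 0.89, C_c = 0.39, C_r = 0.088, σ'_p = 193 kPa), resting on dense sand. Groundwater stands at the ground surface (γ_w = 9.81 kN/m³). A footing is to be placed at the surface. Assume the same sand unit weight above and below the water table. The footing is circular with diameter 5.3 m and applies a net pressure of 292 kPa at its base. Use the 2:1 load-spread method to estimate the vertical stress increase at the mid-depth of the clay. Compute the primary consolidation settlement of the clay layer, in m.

S_c ≈ 0.0918 m

Mid-depth of clay below the ground surface: z = 3.2 + 5.9/2 = 6.15 m.
Total vertical stress at mid-clay: σ_v = 19.7×3.2 + 17.4×2.95 = 114.37 kPa.
Pore pressure: u = 9.81×(6.15 − 0) = 60.332 kPa.
Initial effective stress: σ'_0 = σ_v − u = 114.37 − 60.332 = 54.038 kPa.
Stress increase at mid-clay by the 2:1 spreading method:
Δσ ≈ qD²/(D+z)² = 292×5.3²/(5.3+6.15)² = 62.564 kPa
Final effective stress: σ'_f = 54.038 + 62.564 = 116.6 kPa.
σ'_f = 116.6 ≤ σ'_p = 193 kPa, so the clay remains overconsolidated and only the recompression index applies:
S_c = C_r·H/(1+e₀)·log₁₀(σ'_f/σ'_0) = 0.088×5.9/1.89×log₁₀(116.6/54.038)
    = 0.27471 × 0.334 = 0.09175 m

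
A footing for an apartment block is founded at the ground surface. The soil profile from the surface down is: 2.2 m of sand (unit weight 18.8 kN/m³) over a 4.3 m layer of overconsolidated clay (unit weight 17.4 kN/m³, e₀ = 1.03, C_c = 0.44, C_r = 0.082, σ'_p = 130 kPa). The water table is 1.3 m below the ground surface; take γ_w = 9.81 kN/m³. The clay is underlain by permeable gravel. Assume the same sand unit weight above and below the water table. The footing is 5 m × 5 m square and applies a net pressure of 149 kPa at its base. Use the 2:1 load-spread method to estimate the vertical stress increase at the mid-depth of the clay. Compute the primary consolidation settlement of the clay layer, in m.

S_c ≈ 0.0473 m

Mid-depth of clay below the ground surface: z = 2.2 + 4.3/2 = 4.35 m.
Total vertical stress at mid-clay: σ_v = 18.8×2.2 + 17.4×2.15 = 78.77 kPa.
Pore pressure: u = 9.81×(4.35 − 1.3) = 29.921 kPa.
Initial effective stress: σ'_0 = σ_v − u = 78.77 − 29.921 = 48.849 kPa.
Stress increase at mid-clay by the 2:1 spreading method:
Δσ = qBL/((B+z)(L+z)) = 149×5×5/((5+4.35)(5+4.35)) = 42.609 kPa
Final effective stress: σ'_f = 48.849 + 42.609 = 91.458 kPa.
σ'_f = 91.458 ≤ σ'_p = 130 kPa, so the clay remains overconsolidated and only the recompression index applies:
S_c = C_r·H/(1+e₀)·log₁₀(σ'_f/σ'_0) = 0.082×4.3/2.03×log₁₀(91.458/48.849)
    = 0.17369 × 0.27237 = 0.04731 m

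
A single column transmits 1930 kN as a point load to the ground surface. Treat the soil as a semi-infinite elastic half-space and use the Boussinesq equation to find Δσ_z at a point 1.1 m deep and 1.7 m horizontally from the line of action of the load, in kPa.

Δσ_z ≈ 36 kPa

Boussinesq vertical stress below a point load on an elastic half-space:
Δσ_z = 3P/(2πz²) · [1 + (r/z)²]^(−5/2)
r/z = 1.7/1.1 = 1.5455; [1+(r/z)²]^(−5/2) = 0.047316.
Δσ_z = 3×1930/(2π×1.1²) × 0.047316 = 761.58 × 0.047316 = 36.03 kPa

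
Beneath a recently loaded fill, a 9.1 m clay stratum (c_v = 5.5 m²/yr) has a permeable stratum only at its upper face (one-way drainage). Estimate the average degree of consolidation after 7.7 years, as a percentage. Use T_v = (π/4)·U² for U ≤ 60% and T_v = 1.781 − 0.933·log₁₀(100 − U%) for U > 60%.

U ≈ 77.1 %

Drainage path length: H_d = H = 9.1 m (single drainage).
T_v = c_v·t/H_d² = 5.5×7.7/9.1² = 0.51141.
T_v = 0.51141 corresponds to the U > 60% branch:
U = 1 − 10^((1.781 − T_v)/0.933)/100 = 0.7705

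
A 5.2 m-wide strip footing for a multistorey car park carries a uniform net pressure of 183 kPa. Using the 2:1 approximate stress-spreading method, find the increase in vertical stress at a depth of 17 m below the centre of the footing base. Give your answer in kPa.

Δσ_z ≈ 42.9 kPa

By the 2:1 method the load spreads at 1 horizontal : 2 vertical, so at depth z the loaded area has grown by z in each plan dimension:
Δσ = qB/(B+z) = 183×5.2/(5.2+17) = 42.865 kPa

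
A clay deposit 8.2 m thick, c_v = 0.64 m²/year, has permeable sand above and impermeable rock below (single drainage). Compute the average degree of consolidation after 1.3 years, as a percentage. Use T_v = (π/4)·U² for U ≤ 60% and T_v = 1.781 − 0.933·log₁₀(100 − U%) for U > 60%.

Drainage path length: H_d = H = 8.2 m (single drainage).
T_v = c_v·t/H_d² = 0.64×1.3/8.2² = 0.012374.
T_v = 0.012374 corresponds to the U ≤ 60% branch:
U = √(4T_v/π) = 0.1255

U ≈ 12.6 %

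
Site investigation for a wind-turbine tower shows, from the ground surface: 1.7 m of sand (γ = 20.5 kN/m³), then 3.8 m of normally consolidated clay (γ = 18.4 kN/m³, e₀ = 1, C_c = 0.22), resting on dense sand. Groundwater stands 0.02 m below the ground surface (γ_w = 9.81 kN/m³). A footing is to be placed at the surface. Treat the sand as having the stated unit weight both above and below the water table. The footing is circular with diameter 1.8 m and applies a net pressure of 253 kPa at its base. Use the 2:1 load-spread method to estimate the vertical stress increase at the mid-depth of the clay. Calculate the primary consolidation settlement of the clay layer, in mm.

S_c ≈ 108 mm

Mid-depth of clay below the ground surface: z = 1.7 + 3.8/2 = 3.6 m.
Total vertical stress at mid-clay: σ_v = 20.5×1.7 + 18.4×1.9 = 69.81 kPa.
Pore pressure: u = 9.81×(3.6 − 0.02) = 35.12 kPa.
Initial effective stress: σ'_0 = σ_v − u = 69.81 − 35.12 = 34.69 kPa.
Stress increase at mid-clay by the 2:1 spreading method:
Δσ ≈ qD²/(D+z)² = 253×1.8²/(1.8+3.6)² = 28.111 kPa
Final effective stress: σ'_f = σ'_0 + Δσ = 34.69 + 28.111 = 62.801 kPa.
Normally consolidated clay, so the full stress increment lies on the virgin compression line:
S_c = C_c·H/(1+e₀)·log₁₀(σ'_f/σ'_0) = 0.22×3.8/(1+1)×log₁₀(62.801/34.69)
    = 0.418 × 0.25776 = 0.1077 m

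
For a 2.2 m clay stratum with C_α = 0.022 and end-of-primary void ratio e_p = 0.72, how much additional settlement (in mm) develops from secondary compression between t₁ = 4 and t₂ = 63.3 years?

S_s ≈ 33.7 mm

Secondary compression: S_s = C_α·H/(1+e_p)·log₁₀(t₂/t₁)
S_s = 0.022×2.2/(1+0.72)×log₁₀(63.3/4)
    = 0.02814 × 1.199 = 0.03375 m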